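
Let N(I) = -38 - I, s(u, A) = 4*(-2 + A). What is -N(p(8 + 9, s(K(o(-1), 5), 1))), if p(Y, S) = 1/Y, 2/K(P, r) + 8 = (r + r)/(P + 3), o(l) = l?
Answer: 647/17 ≈ 38.059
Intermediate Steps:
K(P, r) = 2/(-8 + 2*r/(3 + P)) (K(P, r) = 2/(-8 + (r + r)/(P + 3)) = 2/(-8 + (2*r)/(3 + P)) = 2/(-8 + 2*r/(3 + P)))
s(u, A) = -8 + 4*A
-N(p(8 + 9, s(K(o(-1), 5), 1))) = -(-38 - 1/(8 + 9)) = -(-38 - 1/17) = -1*(-647/17) = 647/17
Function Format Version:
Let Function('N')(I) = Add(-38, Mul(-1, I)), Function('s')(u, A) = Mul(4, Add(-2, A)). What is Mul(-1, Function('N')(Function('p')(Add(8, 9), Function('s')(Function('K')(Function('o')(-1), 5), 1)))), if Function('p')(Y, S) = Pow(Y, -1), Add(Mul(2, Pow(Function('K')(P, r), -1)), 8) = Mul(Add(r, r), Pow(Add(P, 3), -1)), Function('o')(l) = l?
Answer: Rational(647, 17) ≈ 38.059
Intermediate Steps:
Function('K')(P, r) = Mul(2, Pow(Add(-8, Mul(2, r, Pow(Add(3, P), -1))), -1)) (Function('K')(P, r) = Mul(2, Pow(Add(-8, Mul(Add(r, r), Pow(Add(P, 3), -1))), -1)) = Mul(2, Pow(Add(-8, Mul(Mul(2, r), Pow(Add(3, P), -1))), -1)) = Mul(2, Pow(Add(-8, Mul(2, r, Pow(Add(3, P), -1))), -1)))
Function('s')(u, A) = Add(-8, Mul(4, A))
Mul(-1, Function('N')(Function('p')(Add(8, 9), Function('s')(Function('K')(Function('o')(-1), 5), 1)))) = Mul(-1, Add(-38, Mul(-1, Pow(Add(8, 9), -1)))) = Mul(-1, Add(-38, Mul(-1, Pow(17, -1)))) = Mul(-1, Add(-38, Mul(-1, Rational(1, 17)))) = Mul(-1, Add(-38, Rational(-1, 17))) = Mul(-1, Rational(-647, 17)) = Rational(647, 17)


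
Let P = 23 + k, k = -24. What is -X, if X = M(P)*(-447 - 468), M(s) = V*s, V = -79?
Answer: 72285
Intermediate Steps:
P = -1 (P = 23 - 24 = -1)
M(s) = -79*s
X = -72285 (X = (-79*(-1))*(-447 - 468) = 79*(-915) = -72285)
-X = -1*(-72285) = 72285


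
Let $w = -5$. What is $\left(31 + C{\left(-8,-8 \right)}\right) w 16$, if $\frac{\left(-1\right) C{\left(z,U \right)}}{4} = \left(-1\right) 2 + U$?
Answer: $-5680$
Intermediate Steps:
$C{\left(z,U \right)} = 8 - 4 U$ ($C{\left(z,U \right)} = - 4 \left(\left(-1\right) 2 + U\right) = - 4 \left(-2 + U\right) = 8 - 4 U$)
$\left(31 + C{\left(-8,-8 \right)}\right) w 16 = \left(31 + \left(8 - -32\right)\right) \left(\left(-5\right) 16\right) = \left(31 + \left(8 + 32\right)\right) \left(-80\right) = \left(31 + 40\right) \left(-80\right) = 71 \left(-80\right) = -5680$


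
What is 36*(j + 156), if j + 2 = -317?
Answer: -5868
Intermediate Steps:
j = -319 (j = -2 - 317 = -319)
36*(j + 156) = 36*(-319 + 156) = 36*(-163) = -5868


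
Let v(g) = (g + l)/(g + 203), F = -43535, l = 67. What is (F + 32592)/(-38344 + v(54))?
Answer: 2812351/9854287 ≈ 0.28539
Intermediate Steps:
v(g) = (67 + g)/(203 + g) (v(g) = (g + 67)/(g + 203) = (67 + g)/(203 + g))
(F + 32592)/(-38344 + v(54)) = (-43535 + 32592)/(-38344 + (67 + 54)/(203 + 54)) = -10943/(-38344 + 121/257) = -10943/(-9854287/257) = -10943*(-257/9854287) = 2812351/9854287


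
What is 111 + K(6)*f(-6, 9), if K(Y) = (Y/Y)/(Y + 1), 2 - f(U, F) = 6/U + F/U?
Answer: 1563/14 ≈ 111.64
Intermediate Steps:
f(U, F) = 2 - 6/U - F/U (f(U, F) = 2 - (6/U + F/U) = 2 + (-6/U - F/U) = 2 - 6/U - F/U)
K(Y) = 1/(1 + Y)
111 + K(6)*f(-6, 9) = 111 + ((-6 - 1*9 + 2*(-6))/(-6))/(1 + 6) = 111 + (-(-6 - 9 - 12)/6)/7 = 111 + (-1/6*(-27))/7 = 111 + (1/7)*(9/2) = 111 + 9/14 = 1563/14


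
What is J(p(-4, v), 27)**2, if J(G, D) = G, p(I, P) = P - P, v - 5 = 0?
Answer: 0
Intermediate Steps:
v = 5 (v = 5 + 0 = 5)
p(I, P) = 0
J(p(-4, v), 27)**2 = 0**2 = 0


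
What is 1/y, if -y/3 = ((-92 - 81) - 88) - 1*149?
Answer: 1/1230 ≈ 0.00081301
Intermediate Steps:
y = 1230 (y = -3*(((-92 - 81) - 88) - 1*149) = -3*((-173 - 88) - 149) = -3*(-261 - 149) = -3*(-410) = 1230)
1/y = 1/1230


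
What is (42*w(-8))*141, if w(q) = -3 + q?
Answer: -65142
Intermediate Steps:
(42*w(-8))*141 = (42*(-3 - 8))*141 = (42*(-11))*141 = -462*141 = -65142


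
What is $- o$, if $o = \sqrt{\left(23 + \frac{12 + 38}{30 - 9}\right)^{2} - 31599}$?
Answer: $- \frac{i \sqrt{13651070}}{21} \approx - 175.94 i$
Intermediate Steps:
$o = \frac{i \sqrt{13651070}}{21}$ ($o = \sqrt{\left(23 + \frac{50}{21}\right)^{2} - 31599} = \sqrt{\left(\frac{533}{21}\right)^{2} - 31599} = \sqrt{\frac{284089}{441} - 31599} = \sqrt{- \frac{13651070}{441}} = \frac{i \sqrt{13651070}}{21} \approx 175.94 i$)
$- o = - \frac{i \sqrt{13651070}}{21}$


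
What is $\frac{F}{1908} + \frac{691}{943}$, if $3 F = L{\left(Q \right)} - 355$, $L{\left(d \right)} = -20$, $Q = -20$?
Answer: $\frac{1200553}{1799244} \approx 0.66725$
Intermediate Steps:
$F = -125$ ($F = \frac{-20 - 355}{3} = \frac{1}{3} \left(-375\right) = -125$)
$\frac{F}{1908} + \frac{691}{943} = - \frac{125}{1908} + \frac{691}{943} = \frac{1200553}{1799244}$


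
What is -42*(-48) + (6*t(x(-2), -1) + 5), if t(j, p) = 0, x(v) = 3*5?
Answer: 2021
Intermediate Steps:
x(v) = 15
-42*(-48) + (6*t(x(-2), -1) + 5) = -42*(-48) + (6*0 + 5) = 2016 + (0 + 5) = 2016 + 5 = 2021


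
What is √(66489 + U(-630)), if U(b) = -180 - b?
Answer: √66939 ≈ 258.73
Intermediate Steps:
√(66489 + U(-630)) = √(66489 + (-180 - 1*(-630))) = √(66489 + (-180 + 630)) = √(66489 + 450) = √66939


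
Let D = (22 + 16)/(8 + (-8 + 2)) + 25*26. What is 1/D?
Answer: 1/669 ≈ 0.0014948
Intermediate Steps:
D = 669 (D = 38/(8 - 6) + 650 = 38/2 + 650 = 38*(½) + 650 = 19 + 650 = 669)
1/D = 1/669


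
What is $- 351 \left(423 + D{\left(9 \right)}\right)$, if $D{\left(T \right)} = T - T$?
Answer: $-148473$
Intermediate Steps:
$D{\left(T \right)} = 0$
$- 351 \left(423 + D{\left(9 \right)}\right) = - 351 \left(423 + 0\right) = \left(-351\right) 423 = -148473$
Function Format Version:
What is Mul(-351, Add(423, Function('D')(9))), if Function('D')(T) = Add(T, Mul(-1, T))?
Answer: -148473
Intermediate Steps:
Function('D')(T) = 0
Mul(-351, Add(423, Function('D')(9))) = Mul(-351, Add(423, 0)) = Mul(-351, 423) = -148473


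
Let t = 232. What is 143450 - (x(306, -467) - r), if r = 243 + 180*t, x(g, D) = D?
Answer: 185920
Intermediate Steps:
r = 42003 (r = 243 + 180*232 = 243 + 41760 = 42003)
143450 - (x(306, -467) - r) = 143450 - (-467 - 1*42003) = 143450 - (-467 - 42003) = 143450 - 1*(-42470) = 143450 + 42470 = 185920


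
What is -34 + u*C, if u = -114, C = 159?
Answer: -18160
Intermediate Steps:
-34 + u*C = -34 - 114*159 = -34 - 18126 = -18160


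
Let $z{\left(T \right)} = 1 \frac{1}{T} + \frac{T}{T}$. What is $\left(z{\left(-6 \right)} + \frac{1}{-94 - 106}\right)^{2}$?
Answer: $\frac{247009}{360000} \approx 0.68614$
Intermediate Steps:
$z{\left(T \right)} = 1 + \frac{1}{T}$ ($z{\left(T \right)} = \frac{1}{T} + 1 = 1 + \frac{1}{T}$)
$\left(z{\left(-6 \right)} + \frac{1}{-94 - 106}\right)^{2} = \left(\frac{1 - 6}{-6} + \frac{1}{-94 - 106}\right)^{2} = \left(\left(- \frac{1}{6}\right) \left(-5\right) + \frac{1}{-200}\right)^{2} = \left(\frac{5}{6} - \frac{1}{200}\right)^{2} = \left(\frac{497}{600}\right)^{2} = \frac{247009}{360000}$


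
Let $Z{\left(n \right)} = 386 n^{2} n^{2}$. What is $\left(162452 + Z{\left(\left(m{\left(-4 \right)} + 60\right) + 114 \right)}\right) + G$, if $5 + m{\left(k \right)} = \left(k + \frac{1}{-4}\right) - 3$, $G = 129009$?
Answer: $\frac{33820101819041}{128} \approx 2.6422 \cdot 10^{11}$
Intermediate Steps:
$m{\left(k \right)} = - \frac{33}{4} + k$ ($m{\left(k \right)} = -5 + \left(\left(k + \frac{1}{-4}\right) - 3\right) = -5 + \left(\left(k - \frac{1}{4}\right) - 3\right) = -5 + \left(\left(- \frac{1}{4} + k\right) - 3\right) = -5 + \left(- \frac{13}{4} + k\right) = - \frac{33}{4} + k$)
$Z{\left(n \right)} = 386 n^{4}$
$\left(162452 + Z{\left(\left(m{\left(-4 \right)} + 60\right) + 114 \right)}\right) + G = \left(162452 + 386 \left(\left(\left(- \frac{33}{4} - 4\right) + 60\right) + 114\right)^{4}\right) + 129009 = \left(162452 + 386 \left(\left(- \frac{49}{4} + 60\right) + 114\right)^{4}\right) + 129009 = \left(162452 + 386 \left(\frac{191}{4} + 114\right)^{4}\right) + 129009 = \left(162452 + 386 \left(\frac{647}{4}\right)^{4}\right) + 129009 = \left(162452 + 386 \cdot \frac{175233494881}{256}\right) + 129009 = \left(162452 + \frac{33820064512033}{128}\right) + 129009 = \frac{33820085305889}{128} + 129009 = \frac{33820101819041}{128}$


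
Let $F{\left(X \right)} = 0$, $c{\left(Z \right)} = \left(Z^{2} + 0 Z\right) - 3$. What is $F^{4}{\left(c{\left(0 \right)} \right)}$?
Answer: $0$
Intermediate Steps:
$c{\left(Z \right)} = -3 + Z^{2}$ ($c{\left(Z \right)} = \left(Z^{2} + 0\right) - 3 = Z^{2} - 3 = -3 + Z^{2}$)
$F^{4}{\left(c{\left(0 \right)} \right)} = 0^{4} = 0$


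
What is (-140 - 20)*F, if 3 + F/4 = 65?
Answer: -39680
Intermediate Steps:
F = 248 (F = -12 + 4*65 = -12 + 260 = 248)
(-140 - 20)*F = (-140 - 20)*248 = -160*248 = -39680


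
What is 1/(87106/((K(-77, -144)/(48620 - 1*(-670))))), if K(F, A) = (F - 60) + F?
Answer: -107/2146727370 ≈ -4.9843e-8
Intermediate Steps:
K(F, A) = -60 + 2*F (K(F, A) = (-60 + F) + F = -60 + 2*F)
1/(87106/((K(-77, -144)/(48620 - 1*(-670))))) = 1/(87106/(((-60 + 2*(-77))/(48620 - 1*(-670))))) = 1/(87106/(((-60 - 154)/(48620 + 670)))) = 1/(87106/((-214/49290))) = 1/(87106/((-214*1/49290))) = 1/(87106/(-107/24645)) = 1/(87106*(-24645/107)) = 1/(-2146727370/107) = -107/2146727370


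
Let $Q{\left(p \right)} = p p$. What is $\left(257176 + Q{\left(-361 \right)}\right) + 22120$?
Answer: $409617$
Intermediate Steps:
$Q{\left(p \right)} = p^{2}$
$\left(257176 + Q{\left(-361 \right)}\right) + 22120 = \left(257176 + \left(-361\right)^{2}\right) + 22120 = \left(257176 + 130321\right) + 22120 = 387497 + 22120 = 409617$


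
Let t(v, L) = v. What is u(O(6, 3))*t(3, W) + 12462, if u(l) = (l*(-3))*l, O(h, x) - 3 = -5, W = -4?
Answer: 12426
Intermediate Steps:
O(h, x) = -2 (O(h, x) = 3 - 5 = -2)
u(l) = -3*l² (u(l) = (-3*l)*l = -3*l²)
u(O(6, 3))*t(3, W) + 12462 = -3*(-2)²*3 + 12462 = -3*4*3 + 12462 = -12*3 + 12462 = -36 + 12462 = 12426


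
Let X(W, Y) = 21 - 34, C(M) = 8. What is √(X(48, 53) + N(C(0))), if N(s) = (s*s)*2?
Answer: √115 ≈ 10.724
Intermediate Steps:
X(W, Y) = -13
N(s) = 2*s² (N(s) = s²*2 = 2*s²)
√(X(48, 53) + N(C(0))) = √(-13 + 2*8²) = √(-13 + 2*64) = √(-13 + 128) = √115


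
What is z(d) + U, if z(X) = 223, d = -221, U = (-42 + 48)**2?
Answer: 259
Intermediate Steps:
U = 36 (U = 6**2 = 36)
z(d) + U = 223 + 36 = 259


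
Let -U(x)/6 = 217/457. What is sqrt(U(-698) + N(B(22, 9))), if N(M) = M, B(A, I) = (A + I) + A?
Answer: sqrt(10473983)/457 ≈ 7.0817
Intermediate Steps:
U(x) = -1302/457
B(A, I) = I + 2*A
sqrt(U(-698) + N(B(22, 9))) = sqrt(-1302/457 + (9 + 2*22)) = sqrt(-1302/457 + (9 + 44)) = sqrt(-1302/457 + 53) = sqrt(22919/457) = sqrt(10473983)/457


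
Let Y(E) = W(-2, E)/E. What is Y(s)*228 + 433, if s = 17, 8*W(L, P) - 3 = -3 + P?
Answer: 923/2 ≈ 461.50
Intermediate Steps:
W(L, P) = P/8 (W(L, P) = 3/8 + (-3 + P)/8 = 3/8 + (-3/8 + P/8) = P/8)
Y(E) = 1/8 (Y(E) = (E/8)/E = 1/8)
Y(s)*228 + 433 = (1/8)*228 + 433 = 57/2 + 433 = 923/2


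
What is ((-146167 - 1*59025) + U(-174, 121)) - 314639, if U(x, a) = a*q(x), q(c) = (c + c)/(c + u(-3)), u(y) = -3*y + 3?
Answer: -14028419/27 ≈ -5.1957e+5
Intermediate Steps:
u(y) = 3 - 3*y
q(c) = 2*c/(12 + c) (q(c) = (c + c)/(c + (3 - 3*(-3))) = (2*c)/(c + (3 + 9)) = (2*c)/(c + 12) = (2*c)/(12 + c) = 2*c/(12 + c))
U(x, a) = 2*a*x/(12 + x) (U(x, a) = a*(2*x/(12 + x)) = 2*a*x/(12 + x))
((-146167 - 1*59025) + U(-174, 121)) - 314639 = ((-146167 - 1*59025) + 2*121*(-174)/(12 - 174)) - 314639 = ((-146167 - 59025) + 2*121*(-174)/(-162)) - 314639 = (-205192 + 2*121*(-174)*(-1/162)) - 314639 = (-205192 + 7018/27) - 314639 = -5533166/27 - 314639 = -14028419/27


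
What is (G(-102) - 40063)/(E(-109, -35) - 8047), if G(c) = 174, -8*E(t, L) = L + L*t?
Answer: 79778/17039 ≈ 4.6821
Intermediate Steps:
E(t, L) = -L/8 - L*t/8 (E(t, L) = -(L + L*t)/8 = -L/8 - L*t/8)
(G(-102) - 40063)/(E(-109, -35) - 8047) = (174 - 40063)/(-1/8*(-35)*(1 - 109) - 8047) = -39889/(-1/8*(-35)*(-108) - 8047) = -39889/(-945/2 - 8047) = -39889/(-17039/2) = -39889*(-2/17039) = 79778/17039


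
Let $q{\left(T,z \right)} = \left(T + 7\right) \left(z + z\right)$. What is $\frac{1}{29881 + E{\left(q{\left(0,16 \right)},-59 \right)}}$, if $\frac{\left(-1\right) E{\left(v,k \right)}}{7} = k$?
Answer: $\frac{1}{30294} \approx 3.301 \cdot 10^{-5}$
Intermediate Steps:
$q{\left(T,z \right)} = 2 z \left(7 + T\right)$ ($q{\left(T,z \right)} = \left(7 + T\right) 2 z = 2 z \left(7 + T\right)$)
$E{\left(v,k \right)} = - 7 k$
$\frac{1}{29881 + E{\left(q{\left(0,16 \right)},-59 \right)}} = \frac{1}{29881 - -413} = \frac{1}{29881 + 413} = \frac{1}{30294}$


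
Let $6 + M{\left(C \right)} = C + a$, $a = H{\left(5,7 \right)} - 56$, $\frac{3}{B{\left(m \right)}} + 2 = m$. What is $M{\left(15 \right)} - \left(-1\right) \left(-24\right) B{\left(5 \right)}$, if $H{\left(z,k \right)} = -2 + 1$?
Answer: $-72$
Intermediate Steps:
$H{\left(z,k \right)} = -1$
$B{\left(m \right)} = \frac{3}{-2 + m}$
$a = -57$ ($a = -1 - 56 = -57$)
$M{\left(C \right)} = -63 + C$ ($M{\left(C \right)} = -6 + \left(C - 57\right) = -6 + \left(-57 + C\right) = -63 + C$)
$M{\left(15 \right)} - \left(-1\right) \left(-24\right) B{\left(5 \right)} = \left(-63 + 15\right) - \left(-1\right) \left(-24\right) \frac{3}{-2 + 5} = -48 - 24 \cdot \frac{3}{3} = -48 - 24 \cdot 3 \cdot \frac{1}{3} = -48 - 24 \cdot 1 = -48 - 24 = -72$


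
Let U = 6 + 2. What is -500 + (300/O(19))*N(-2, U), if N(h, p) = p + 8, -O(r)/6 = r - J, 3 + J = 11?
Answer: -6300/11 ≈ -572.73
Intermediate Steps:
J = 8 (J = -3 + 11 = 8)
U = 8
O(r) = 48 - 6*r (O(r) = -6*(r - 1*8) = -6*(r - 8) = -6*(-8 + r) = 48 - 6*r)
N(h, p) = 8 + p
-500 + (300/O(19))*N(-2, U) = -500 + (300/(48 - 6*19))*(8 + 8) = -500 + (300/(48 - 114))*16 = -500 + (300/(-66))*16 = -500 + (300*(-1/66))*16 = -500 - 50/11*16 = -500 - 800/11 = -6300/11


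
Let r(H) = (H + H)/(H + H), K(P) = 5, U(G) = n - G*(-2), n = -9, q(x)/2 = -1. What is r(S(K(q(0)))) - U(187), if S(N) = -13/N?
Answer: -364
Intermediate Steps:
q(x) = -2 (q(x) = 2*(-1) = -2)
U(G) = -9 + 2*G (U(G) = -9 - G*(-2) = -9 - (-2)*G = -9 + 2*G)
r(H) = 1 (r(H) = (2*H)/((2*H)) = (2*H)*(1/(2*H)) = 1)
r(S(K(q(0)))) - U(187) = 1 - (-9 + 2*187) = 1 - (-9 + 374) = 1 - 1*365 = 1 - 365 = -364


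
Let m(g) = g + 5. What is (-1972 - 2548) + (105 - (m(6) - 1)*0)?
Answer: -4415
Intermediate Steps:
m(g) = 5 + g
(-1972 - 2548) + (105 - (m(6) - 1)*0) = (-1972 - 2548) + (105 - ((5 + 6) - 1)*0) = -4520 + (105 - (11 - 1)*0) = -4520 + (105 - 10*0) = -4520 + (105 - 1*0) = -4520 + (105 + 0) = -4520 + 105 = -4415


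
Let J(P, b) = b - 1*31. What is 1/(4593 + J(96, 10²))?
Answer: 1/4662 ≈ 0.00021450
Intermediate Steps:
J(P, b) = -31 + b (J(P, b) = b - 31 = -31 + b)
1/(4593 + J(96, 10²)) = 1/(4593 + (-31 + 10²)) = 1/(4593 + (-31 + 100)) = 1/(4593 + 69) = 1/4662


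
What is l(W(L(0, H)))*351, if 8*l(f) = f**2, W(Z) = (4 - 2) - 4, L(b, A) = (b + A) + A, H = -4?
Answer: 351/2 ≈ 175.50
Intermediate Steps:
L(b, A) = b + 2*A (L(b, A) = (A + b) + A = b + 2*A)
W(Z) = -2 (W(Z) = 2 - 4 = -2)
l(f) = f**2/8
l(W(L(0, H)))*351 = ((1/8)*(-2)**2)*351 = ((1/8)*4)*351 = (1/2)*351 = 351/2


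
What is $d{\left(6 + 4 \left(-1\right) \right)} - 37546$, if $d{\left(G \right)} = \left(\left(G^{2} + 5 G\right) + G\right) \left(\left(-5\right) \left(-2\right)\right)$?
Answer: $-37386$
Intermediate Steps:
$d{\left(G \right)} = 10 G^{2} + 60 G$ ($d{\left(G \right)} = \left(G^{2} + 6 G\right) 10 = 10 G^{2} + 60 G$)
$d{\left(6 + 4 \left(-1\right) \right)} - 37546 = 10 \left(6 + 4 \left(-1\right)\right) \left(6 + \left(6 + 4 \left(-1\right)\right)\right) - 37546 = 10 \left(6 - 4\right) \left(6 + \left(6 - 4\right)\right) - 37546 = 10 \cdot 2 \left(6 + 2\right) - 37546 = 10 \cdot 2 \cdot 8 - 37546 = 160 - 37546 = -37386$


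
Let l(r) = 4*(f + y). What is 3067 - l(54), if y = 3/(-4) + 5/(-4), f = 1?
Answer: 3071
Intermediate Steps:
y = -2 (y = 3*(-¼) + 5*(-¼) = -¾ - 5/4 = -2)
l(r) = -4 (l(r) = 4*(1 - 2) = 4*(-1) = -4)
3067 - l(54) = 3067 - 1*(-4) = 3067 + 4 = 3071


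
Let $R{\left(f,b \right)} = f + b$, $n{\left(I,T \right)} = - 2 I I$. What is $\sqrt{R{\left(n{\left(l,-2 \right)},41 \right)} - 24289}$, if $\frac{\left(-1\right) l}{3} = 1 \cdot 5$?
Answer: $i \sqrt{24698} \approx 157.16 i$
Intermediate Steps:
$l = -15$ ($l = - 3 \cdot 1 \cdot 5 = \left(-3\right) 5 = -15$)
$n{\left(I,T \right)} = - 2 I^{2}$
$R{\left(f,b \right)} = b + f$
$\sqrt{R{\left(n{\left(l,-2 \right)},41 \right)} - 24289} = \sqrt{\left(41 - 2 \left(-15\right)^{2}\right) - 24289} = \sqrt{\left(41 - 450\right) - 24289} = \sqrt{-409 - 24289} = \sqrt{-24698} = i \sqrt{24698}$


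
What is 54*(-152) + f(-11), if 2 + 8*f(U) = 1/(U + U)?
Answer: -1444653/176 ≈ -8208.3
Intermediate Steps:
f(U) = -¼ + 1/(16*U) (f(U) = -¼ + 1/(8*(U + U)) = -¼ + 1/(8*((2*U))) = -¼ + (1/(2*U))/8 = -¼ + 1/(16*U))
54*(-152) + f(-11) = 54*(-152) + (1/16)*(1 - 4*(-11))/(-11) = -8208 + (1/16)*(-1/11)*(1 + 44) = -8208 + (1/16)*(-1/11)*45 = -8208 - 45/176 = -1444653/176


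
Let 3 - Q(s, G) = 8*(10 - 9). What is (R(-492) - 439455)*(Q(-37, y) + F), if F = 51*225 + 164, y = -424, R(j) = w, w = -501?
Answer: -5118448104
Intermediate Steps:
R(j) = -501
F = 11639 (F = 11475 + 164 = 11639)
Q(s, G) = -5 (Q(s, G) = 3 - 8*(10 - 9) = 3 - 8 = -5)
(R(-492) - 439455)*(Q(-37, y) + F) = (-501 - 439455)*(-5 + 11639) = -439956*11634 = -5118448104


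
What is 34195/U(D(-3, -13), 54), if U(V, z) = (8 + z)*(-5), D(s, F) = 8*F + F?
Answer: -6839/62 ≈ -110.31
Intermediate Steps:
D(s, F) = 9*F
U(V, z) = -40 - 5*z
34195/U(D(-3, -13), 54) = 34195/(-40 - 5*54) = 34195/(-40 - 270) = 34195/(-310) = 34195*(-1/310) = -6839/62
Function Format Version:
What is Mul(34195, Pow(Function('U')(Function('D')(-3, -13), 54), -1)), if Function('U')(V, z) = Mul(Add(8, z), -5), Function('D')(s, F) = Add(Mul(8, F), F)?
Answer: Rational(-6839, 62) ≈ -110.31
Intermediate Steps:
Function('D')(s, F) = Mul(9, F)
Function('U')(V, z) = Add(-40, Mul(-5, z))
Mul(34195, Pow(Function('U')(Function('D')(-3, -13), 54), -1)) = Mul(34195, Pow(Add(-40, Mul(-5, 54)), -1)) = Mul(34195, Pow(Add(-40, -270), -1)) = Mul(34195, Pow(-310, -1)) = Mul(34195, Rational(-1, 310)) = Rational(-6839, 62)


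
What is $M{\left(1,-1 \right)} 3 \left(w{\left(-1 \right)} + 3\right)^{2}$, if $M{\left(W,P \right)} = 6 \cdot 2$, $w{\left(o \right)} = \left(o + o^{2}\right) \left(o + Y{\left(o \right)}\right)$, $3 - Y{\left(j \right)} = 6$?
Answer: $324$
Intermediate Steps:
$Y{\left(j \right)} = -3$ ($Y{\left(j \right)} = 3 - 6 = -3$)
$w{\left(o \right)} = \left(-3 + o\right) \left(o + o^{2}\right)$ ($w{\left(o \right)} = \left(o + o^{2}\right) \left(o - 3\right) = \left(o + o^{2}\right) \left(-3 + o\right) = \left(-3 + o\right) \left(o + o^{2}\right)$)
$M{\left(W,P \right)} = 12$
$M{\left(1,-1 \right)} 3 \left(w{\left(-1 \right)} + 3\right)^{2} = 12 \cdot 3 \left(- (-3 + \left(-1\right)^{2} - -2) + 3\right)^{2} = 36 \left(- (-3 + 1 + 2) + 3\right)^{2} = 36 \left(\left(-1\right) 0 + 3\right)^{2} = 36 \left(0 + 3\right)^{2} = 36 \cdot 3^{2} = 36 \cdot 9 = 324$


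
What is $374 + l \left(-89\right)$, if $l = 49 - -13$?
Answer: $-5144$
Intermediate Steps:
$l = 62$ ($l = 49 + 13 = 62$)
$374 + l \left(-89\right) = 374 + 62 \left(-89\right) = 374 - 5518 = -5144$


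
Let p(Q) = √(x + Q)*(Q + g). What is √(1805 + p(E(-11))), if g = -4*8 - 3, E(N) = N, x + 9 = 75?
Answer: √(1805 - 46*√55) ≈ 38.260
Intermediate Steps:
x = 66 (x = -9 + 75 = 66)
g = -35 (g = -32 - 3 = -35)
p(Q) = √(66 + Q)*(-35 + Q) (p(Q) = √(66 + Q)*(Q - 35) = √(66 + Q)*(-35 + Q))
√(1805 + p(E(-11))) = √(1805 + √(66 - 11)*(-35 - 11)) = √(1805 + √55*(-46)) = √(1805 - 46*√55)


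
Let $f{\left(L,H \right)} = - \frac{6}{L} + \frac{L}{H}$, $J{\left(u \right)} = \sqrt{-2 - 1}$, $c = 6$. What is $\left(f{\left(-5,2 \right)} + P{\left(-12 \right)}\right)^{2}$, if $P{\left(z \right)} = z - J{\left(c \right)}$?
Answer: $\frac{17389}{100} + \frac{133 i \sqrt{3}}{5} \approx 173.89 + 46.073 i$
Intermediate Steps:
$J{\left(u \right)} = i \sqrt{3}$ ($J{\left(u \right)} = \sqrt{-3} = i \sqrt{3}$)
$P{\left(z \right)} = z - i \sqrt{3}$
$\left(f{\left(-5,2 \right)} + P{\left(-12 \right)}\right)^{2} = \left(\left(- \frac{6}{-5} - \frac{5}{2}\right) - \left(12 + i \sqrt{3}\right)\right)^{2} = \left(\left(\left(-6\right) \left(- \frac{1}{5}\right) - \frac{5}{2}\right) - \left(12 + i \sqrt{3}\right)\right)^{2} = \left(\left(\frac{6}{5} - \frac{5}{2}\right) - \left(12 + i \sqrt{3}\right)\right)^{2} = \left(- \frac{13}{10} - \left(12 + i \sqrt{3}\right)\right)^{2} = \left(- \frac{133}{10} - i \sqrt{3}\right)^{2}$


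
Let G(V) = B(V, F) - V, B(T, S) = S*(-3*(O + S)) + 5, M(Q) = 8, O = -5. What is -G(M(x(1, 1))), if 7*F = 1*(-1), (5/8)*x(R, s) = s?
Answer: 255/49 ≈ 5.2041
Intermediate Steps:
x(R, s) = 8*s/5
F = -⅐ (F = (1*(-1))/7 = (⅐)*(-1) = -⅐ ≈ -0.14286)
B(T, S) = 5 + S*(15 - 3*S) (B(T, S) = S*(-3*(-5 + S)) + 5 = S*(15 - 3*S) + 5 = 5 + S*(15 - 3*S))
G(V) = 137/49 - V (G(V) = (5 - 3*(-⅐)² + 15*(-⅐)) - V = (5 - 3*1/49 - 15/7) - V = (5 - 3/49 - 15/7) - V = 137/49 - V)
-G(M(x(1, 1))) = -(137/49 - 1*8) = -(137/49 - 8) = -1*(-255/49) = 255/49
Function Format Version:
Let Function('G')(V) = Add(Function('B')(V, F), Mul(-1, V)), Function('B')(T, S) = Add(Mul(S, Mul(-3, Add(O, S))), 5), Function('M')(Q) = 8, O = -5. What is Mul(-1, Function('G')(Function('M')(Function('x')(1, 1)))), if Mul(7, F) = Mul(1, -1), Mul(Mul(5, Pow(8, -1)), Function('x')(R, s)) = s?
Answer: Rational(255, 49) ≈ 5.2041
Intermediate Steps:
Function('x')(R, s) = Mul(Rational(8, 5), s)
F = Rational(-1, 7) (F = Mul(Rational(1, 7), Mul(1, -1)) = Mul(Rational(1, 7), -1) = Rational(-1, 7) ≈ -0.14286)
Function('B')(T, S) = Add(5, Mul(S, Add(15, Mul(-3, S)))) (Function('B')(T, S) = Add(Mul(S, Mul(-3, Add(-5, S))), 5) = Add(Mul(S, Add(15, Mul(-3, S))), 5) = Add(5, Mul(S, Add(15, Mul(-3, S)))))
Function('G')(V) = Add(Rational(137, 49), Mul(-1, V)) (Function('G')(V) = Add(Add(5, Mul(-3, Pow(Rational(-1, 7), 2)), Mul(15, Rational(-1, 7))), Mul(-1, V)) = Add(Add(5, Mul(-3, Rational(1, 49)), Rational(-15, 7)), Mul(-1, V)) = Add(Add(5, Rational(-3, 49), Rational(-15, 7)), Mul(-1, V)) = Add(Rational(137, 49), Mul(-1, V)))
Mul(-1, Function('G')(Function('M')(Function('x')(1, 1)))) = Mul(-1, Add(Rational(137, 49), Mul(-1, 8))) = Mul(-1, Add(Rational(137, 49), -8)) = Mul(-1, Rational(-255, 49)) = Rational(255, 49)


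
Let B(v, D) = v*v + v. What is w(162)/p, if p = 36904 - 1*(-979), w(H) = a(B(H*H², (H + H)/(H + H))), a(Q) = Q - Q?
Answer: 0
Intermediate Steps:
B(v, D) = v + v² (B(v, D) = v² + v = v + v²)
a(Q) = 0
w(H) = 0
p = 37883 (p = 36904 + 979 = 37883)
w(162)/p = 0/37883 = 0*(1/37883) = 0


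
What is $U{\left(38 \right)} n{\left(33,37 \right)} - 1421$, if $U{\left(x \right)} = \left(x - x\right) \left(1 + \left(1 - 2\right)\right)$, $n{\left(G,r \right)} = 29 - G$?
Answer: $-1421$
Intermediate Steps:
$U{\left(x \right)} = 0$ ($U{\left(x \right)} = 0 \left(1 - 1\right) = 0 \cdot 0 = 0$)
$U{\left(38 \right)} n{\left(33,37 \right)} - 1421 = 0 \left(29 - 33\right) - 1421 = 0 \left(-4\right) - 1421 = 0 - 1421 = -1421$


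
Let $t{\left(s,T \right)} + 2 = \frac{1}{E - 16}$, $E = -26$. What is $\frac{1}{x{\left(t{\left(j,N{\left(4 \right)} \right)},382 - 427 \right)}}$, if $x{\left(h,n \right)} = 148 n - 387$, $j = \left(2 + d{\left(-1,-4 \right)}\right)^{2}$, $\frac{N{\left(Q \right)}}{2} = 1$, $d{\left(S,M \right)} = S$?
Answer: $- \frac{1}{7047} \approx -0.0001419$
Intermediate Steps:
$N{\left(Q \right)} = 2$ ($N{\left(Q \right)} = 2 \cdot 1 = 2$)
$j = 1$ ($j = \left(2 - 1\right)^{2} = 1^{2} = 1$)
$t{\left(s,T \right)} = - \frac{85}{42}$ ($t{\left(s,T \right)} = -2 + \frac{1}{-26 - 16} = -2 + \frac{1}{-42} = -2 - \frac{1}{42} = - \frac{85}{42}$)
$x{\left(h,n \right)} = -387 + 148 n$
$\frac{1}{x{\left(t{\left(j,N{\left(4 \right)} \right)},382 - 427 \right)}} = \frac{1}{-387 + 148 \left(382 - 427\right)} = \frac{1}{-387 + 148 \left(-45\right)} = \frac{1}{-387 - 6660} = \frac{1}{-7047} = - \frac{1}{7047}$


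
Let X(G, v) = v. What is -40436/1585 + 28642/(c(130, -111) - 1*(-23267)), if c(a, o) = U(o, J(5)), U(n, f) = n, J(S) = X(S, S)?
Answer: -445469223/18351130 ≈ -24.275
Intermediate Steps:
J(S) = S
c(a, o) = o
-40436/1585 + 28642/(c(130, -111) - 1*(-23267)) = -40436/1585 + 28642/(-111 - 1*(-23267)) = -40436*1/1585 + 28642/(-111 + 23267) = -40436/1585 + 28642/23156 = -40436/1585 + 28642*(1/23156) = -40436/1585 + 14321/11578 = -445469223/18351130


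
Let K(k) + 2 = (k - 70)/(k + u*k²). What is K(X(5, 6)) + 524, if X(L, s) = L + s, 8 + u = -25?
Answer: 2078663/3982 ≈ 522.01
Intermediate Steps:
u = -33 (u = -8 - 25 = -33)
K(k) = -2 + (-70 + k)/(k - 33*k²) (K(k) = -2 + (k - 70)/(k - 33*k²) = -2 + (-70 + k)/(k - 33*k²))
K(X(5, 6)) + 524 = (-70 - (5 + 6) + 66*(5 + 6)²)/((5 + 6)*(1 - 33*(5 + 6))) + 524 = (-70 - 1*11 + 66*11²)/(11*(1 - 33*11)) + 524 = (-70 - 11 + 66*121)/(11*(1 - 363)) + 524 = (1/11)*(-70 - 11 + 7986)/(-362) + 524 = (1/11)*(-1/362)*7905 + 524 = -7905/3982 + 524 = 2078663/3982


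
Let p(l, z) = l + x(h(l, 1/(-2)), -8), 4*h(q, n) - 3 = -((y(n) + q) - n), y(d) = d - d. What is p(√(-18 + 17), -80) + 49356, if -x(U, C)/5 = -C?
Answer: 49316 + I ≈ 49316.0 + 1.0*I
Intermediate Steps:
y(d) = 0
h(q, n) = ¾ - q/4 + n/4 (h(q, n) = ¾ + (-((0 + q) - n))/4 = ¾ + (-(q - n))/4 = ¾ + (n - q)/4 = ¾ + (-q/4 + n/4) = ¾ - q/4 + n/4)
x(U, C) = 5*C (x(U, C) = -(-5)*C = 5*C)
p(l, z) = -40 + l (p(l, z) = l + 5*(-8) = l - 40 = -40 + l)
p(√(-18 + 17), -80) + 49356 = (-40 + √(-18 + 17)) + 49356 = (-40 + √(-1)) + 49356 = (-40 + I) + 49356 = 49316 + I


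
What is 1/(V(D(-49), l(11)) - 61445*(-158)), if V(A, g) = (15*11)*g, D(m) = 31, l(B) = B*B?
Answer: 1/9728275 ≈ 1.0279e-7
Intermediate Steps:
l(B) = B²
V(A, g) = 165*g
1/(V(D(-49), l(11)) - 61445*(-158)) = 1/(165*11² - 61445*(-158)) = 1/(165*121 + 9708310) = 1/(19965 + 9708310) = 1/9728275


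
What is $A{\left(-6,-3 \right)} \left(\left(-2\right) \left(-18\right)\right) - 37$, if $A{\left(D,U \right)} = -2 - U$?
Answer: $-1$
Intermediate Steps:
$A{\left(-6,-3 \right)} \left(\left(-2\right) \left(-18\right)\right) - 37 = \left(-2 - -3\right) \left(\left(-2\right) \left(-18\right)\right) - 37 = \left(-2 + 3\right) 36 - 37 = 1 \cdot 36 - 37 = 36 - 37 = -1$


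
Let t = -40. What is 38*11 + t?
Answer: 378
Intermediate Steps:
38*11 + t = 38*11 - 40 = 418 - 40 = 378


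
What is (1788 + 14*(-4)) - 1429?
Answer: 303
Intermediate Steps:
(1788 + 14*(-4)) - 1429 = (1788 - 56) - 1429 = 1732 - 1429 = 303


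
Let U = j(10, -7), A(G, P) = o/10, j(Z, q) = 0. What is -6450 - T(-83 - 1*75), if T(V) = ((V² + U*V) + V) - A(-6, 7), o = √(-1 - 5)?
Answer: -31256 + I*√6/10 ≈ -31256.0 + 0.24495*I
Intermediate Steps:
o = I*√6 (o = √(-6) = I*√6 ≈ 2.4495*I)
A(G, P) = I*√6/10 (A(G, P) = (I*√6)/10 = (I*√6)*(⅒) = I*√6/10)
U = 0
T(V) = V + V² - I*√6/10 (T(V) = ((V² + 0*V) + V) - I*√6/10 = ((V² + 0) + V) - I*√6/10 = (V² + V) - I*√6/10 = (V + V²) - I*√6/10 = V + V² - I*√6/10)
-6450 - T(-83 - 1*75) = -6450 - ((-83 - 1*75) + (-83 - 1*75)² - I*√6/10) = -6450 - ((-83 - 75) + (-83 - 75)² - I*√6/10) = -6450 - (-158 + (-158)² - I*√6/10) = -6450 - (-158 + 24964 - I*√6/10) = -6450 - (24806 - I*√6/10) = -6450 + (-24806 + I*√6/10) = -31256 + I*√6/10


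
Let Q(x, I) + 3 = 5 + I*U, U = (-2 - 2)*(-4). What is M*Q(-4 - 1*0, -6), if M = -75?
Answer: 7050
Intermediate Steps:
U = 16 (U = -4*(-4) = 16)
Q(x, I) = 2 + 16*I (Q(x, I) = -3 + (5 + I*16) = -3 + (5 + 16*I) = 2 + 16*I)
M*Q(-4 - 1*0, -6) = -75*(2 + 16*(-6)) = -75*(2 - 96) = -75*(-94) = 7050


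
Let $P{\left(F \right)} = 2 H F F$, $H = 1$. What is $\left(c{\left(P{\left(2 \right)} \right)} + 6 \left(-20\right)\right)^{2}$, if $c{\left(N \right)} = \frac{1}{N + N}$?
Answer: $\frac{3682561}{256} \approx 14385.0$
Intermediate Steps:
$P{\left(F \right)} = 2 F^{2}$ ($P{\left(F \right)} = 2 \cdot 1 F F = 2 F F = 2 F^{2}$)
$c{\left(N \right)} = \frac{1}{2 N}$
$\left(c{\left(P{\left(2 \right)} \right)} + 6 \left(-20\right)\right)^{2} = \left(\frac{1}{2 \cdot 2 \cdot 2^{2}} + 6 \left(-20\right)\right)^{2} = \left(\frac{1}{2 \cdot 2 \cdot 4} - 120\right)^{2} = \left(\frac{1}{2 \cdot 8} - 120\right)^{2} = \left(\frac{1}{2} \cdot \frac{1}{8} - 120\right)^{2} = \left(\frac{1}{16} - 120\right)^{2} = \left(- \frac{1919}{16}\right)^{2} = \frac{3682561}{256}$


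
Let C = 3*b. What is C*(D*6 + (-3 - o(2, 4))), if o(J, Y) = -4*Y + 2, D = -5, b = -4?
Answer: 228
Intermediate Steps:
o(J, Y) = 2 - 4*Y
C = -12 (C = 3*(-4) = -12)
C*(D*6 + (-3 - o(2, 4))) = -12*(-5*6 + (-3 - (2 - 4*4))) = -12*(-30 + (-3 - (2 - 16))) = -12*(-30 + (-3 - 1*(-14))) = -12*(-30 + (-3 + 14)) = -12*(-30 + 11) = -12*(-19) = 228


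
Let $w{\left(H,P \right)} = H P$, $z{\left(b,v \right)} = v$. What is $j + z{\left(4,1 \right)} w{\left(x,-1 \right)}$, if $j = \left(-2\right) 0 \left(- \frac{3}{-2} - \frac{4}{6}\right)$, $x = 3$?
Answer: $-3$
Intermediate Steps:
$j = 0$ ($j = 0 \left(\left(-3\right) \left(- \frac{1}{2}\right) - \frac{2}{3}\right) = 0 \left(\frac{3}{2} - \frac{2}{3}\right) = 0 \cdot \frac{5}{6} = 0$)
$j + z{\left(4,1 \right)} w{\left(x,-1 \right)} = 0 + 1 \cdot 3 \left(-1\right) = 0 + 1 \left(-3\right) = 0 - 3 = -3$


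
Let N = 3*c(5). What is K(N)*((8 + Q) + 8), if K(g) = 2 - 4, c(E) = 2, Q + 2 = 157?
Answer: -342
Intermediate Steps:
Q = 155 (Q = -2 + 157 = 155)
N = 6 (N = 3*2 = 6)
K(g) = -2
K(N)*((8 + Q) + 8) = -2*((8 + 155) + 8) = -2*(163 + 8) = -2*171 = -342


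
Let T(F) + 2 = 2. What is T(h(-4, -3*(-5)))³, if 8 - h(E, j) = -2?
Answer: 0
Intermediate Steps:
h(E, j) = 10 (h(E, j) = 8 - 1*(-2) = 8 + 2 = 10)
T(F) = 0 (T(F) = -2 + 2 = 0)
T(h(-4, -3*(-5)))³ = 0³ = 0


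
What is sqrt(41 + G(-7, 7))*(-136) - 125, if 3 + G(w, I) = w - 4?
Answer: -125 - 408*sqrt(3) ≈ -831.68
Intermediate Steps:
G(w, I) = -7 + w (G(w, I) = -3 + (w - 4) = -3 + (-4 + w) = -7 + w)
sqrt(41 + G(-7, 7))*(-136) - 125 = sqrt(41 + (-7 - 7))*(-136) - 125 = sqrt(41 - 14)*(-136) - 125 = sqrt(27)*(-136) - 125 = (3*sqrt(3))*(-136) - 125 = -408*sqrt(3) - 125 = -125 - 408*sqrt(3)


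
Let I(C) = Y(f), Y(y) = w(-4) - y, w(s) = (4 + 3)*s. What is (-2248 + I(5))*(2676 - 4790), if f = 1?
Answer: 4813578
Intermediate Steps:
w(s) = 7*s
Y(y) = -28 - y (Y(y) = 7*(-4) - y = -28 - y)
I(C) = -29 (I(C) = -28 - 1*1 = -28 - 1 = -29)
(-2248 + I(5))*(2676 - 4790) = (-2248 - 29)*(2676 - 4790) = -2277*(-2114) = 4813578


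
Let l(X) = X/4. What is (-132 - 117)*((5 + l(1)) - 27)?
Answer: 21663/4 ≈ 5415.8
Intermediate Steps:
l(X) = X/4 (l(X) = X*(¼) = X/4)
(-132 - 117)*((5 + l(1)) - 27) = (-132 - 117)*((5 + (¼)*1) - 27) = -249*((5 + ¼) - 27) = -249*(21/4 - 27) = -249*(-87/4) = 21663/4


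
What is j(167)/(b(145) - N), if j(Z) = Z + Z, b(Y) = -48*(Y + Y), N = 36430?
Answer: -167/25175 ≈ -0.0066336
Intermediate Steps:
b(Y) = -96*Y
j(Z) = 2*Z
j(167)/(b(145) - N) = (2*167)/(-96*145 - 1*36430) = 334/(-13920 - 36430) = 334/(-50350) = 334*(-1/50350) = -167/25175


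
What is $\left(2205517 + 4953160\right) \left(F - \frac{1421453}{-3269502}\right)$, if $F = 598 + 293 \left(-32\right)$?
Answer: $- \frac{205441624650102731}{3269502} \approx -6.2836 \cdot 10^{10}$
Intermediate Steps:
$F = -8778$ ($F = 598 - 9376 = -8778$)
$\left(2205517 + 4953160\right) \left(F - \frac{1421453}{-3269502}\right) = \left(2205517 + 4953160\right) \left(-8778 - \frac{1421453}{-3269502}\right) = 7158677 \left(-8778 - - \frac{1421453}{3269502}\right) = 7158677 \left(-8778 + \frac{1421453}{3269502}\right) = 7158677 \left(- \frac{28698267103}{3269502}\right) = - \frac{205441624650102731}{3269502}$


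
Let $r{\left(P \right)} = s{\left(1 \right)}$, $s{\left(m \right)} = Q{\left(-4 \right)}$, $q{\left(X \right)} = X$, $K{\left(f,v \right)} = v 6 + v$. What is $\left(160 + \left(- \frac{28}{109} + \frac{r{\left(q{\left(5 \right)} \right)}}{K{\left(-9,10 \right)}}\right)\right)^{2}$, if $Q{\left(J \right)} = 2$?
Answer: $\frac{371525601841}{14554225} \approx 25527.0$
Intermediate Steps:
$K{\left(f,v \right)} = 7 v$ ($K{\left(f,v \right)} = 6 v + v = 7 v$)
$s{\left(m \right)} = 2$
$r{\left(P \right)} = 2$
$\left(160 + \left(- \frac{28}{109} + \frac{r{\left(q{\left(5 \right)} \right)}}{K{\left(-9,10 \right)}}\right)\right)^{2} = \left(160 + \left(- \frac{28}{109} + \frac{2}{7 \cdot 10}\right)\right)^{2} = \left(160 + \left(\left(-28\right) \frac{1}{109} + \frac{2}{70}\right)\right)^{2} = \left(160 + \left(- \frac{28}{109} + 2 \cdot \frac{1}{70}\right)\right)^{2} = \left(160 + \left(- \frac{28}{109} + \frac{1}{35}\right)\right)^{2} = \left(160 - \frac{871}{3815}\right)^{2} = \left(\frac{609529}{3815}\right)^{2} = \frac{371525601841}{14554225}$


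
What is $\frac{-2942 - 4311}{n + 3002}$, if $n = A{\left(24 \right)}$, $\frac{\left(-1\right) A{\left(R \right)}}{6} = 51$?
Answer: $- \frac{7253}{2696} \approx -2.6903$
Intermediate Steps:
$A{\left(R \right)} = -306$ ($A{\left(R \right)} = \left(-6\right) 51 = -306$)
$n = -306$
$\frac{-2942 - 4311}{n + 3002} = \frac{-2942 - 4311}{-306 + 3002} = - \frac{7253}{2696}$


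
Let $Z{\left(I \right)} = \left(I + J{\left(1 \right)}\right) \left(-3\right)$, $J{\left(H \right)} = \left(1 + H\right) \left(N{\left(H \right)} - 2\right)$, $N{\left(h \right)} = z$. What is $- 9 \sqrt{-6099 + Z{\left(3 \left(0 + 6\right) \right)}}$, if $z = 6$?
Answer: $- 9 i \sqrt{6177} \approx - 707.34 i$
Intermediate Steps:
$N{\left(h \right)} = 6$
$J{\left(H \right)} = 4 + 4 H$ ($J{\left(H \right)} = \left(1 + H\right) \left(6 - 2\right) = \left(1 + H\right) 4 = 4 + 4 H$)
$Z{\left(I \right)} = -24 - 3 I$ ($Z{\left(I \right)} = \left(I + \left(4 + 4 \cdot 1\right)\right) \left(-3\right) = \left(I + \left(4 + 4\right)\right) \left(-3\right) = \left(I + 8\right) \left(-3\right) = \left(8 + I\right) \left(-3\right) = -24 - 3 I$)
$- 9 \sqrt{-6099 + Z{\left(3 \left(0 + 6\right) \right)}} = - 9 \sqrt{-6099 - \left(24 + 3 \cdot 3 \left(0 + 6\right)\right)} = - 9 \sqrt{-6099 - \left(24 + 3 \cdot 3 \cdot 6\right)} = - 9 \sqrt{-6099 - 78} = - 9 \sqrt{-6177} = - 9 i \sqrt{6177}$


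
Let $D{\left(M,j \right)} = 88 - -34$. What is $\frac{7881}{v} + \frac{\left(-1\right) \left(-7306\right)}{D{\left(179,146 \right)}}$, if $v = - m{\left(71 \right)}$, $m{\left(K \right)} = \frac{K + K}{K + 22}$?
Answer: $- \frac{622397}{122} \approx -5101.6$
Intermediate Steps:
$m{\left(K \right)} = \frac{2 K}{22 + K}$
$D{\left(M,j \right)} = 122$ ($D{\left(M,j \right)} = 88 + 34 = 122$)
$v = - \frac{142}{93}$ ($v = - \frac{2 \cdot 71}{22 + 71} = - \frac{2 \cdot 71}{93} = \left(-1\right) \frac{142}{93} = - \frac{142}{93} \approx -1.5269$)
$\frac{7881}{v} + \frac{\left(-1\right) \left(-7306\right)}{D{\left(179,146 \right)}} = \frac{7881}{- \frac{142}{93}} + \frac{\left(-1\right) \left(-7306\right)}{122} = 7881 \left(- \frac{93}{142}\right) + 7306 \cdot \frac{1}{122} = - \frac{10323}{2} + \frac{3653}{61} = - \frac{622397}{122}$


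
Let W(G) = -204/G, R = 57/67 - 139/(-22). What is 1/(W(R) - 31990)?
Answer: -10567/338339026 ≈ -3.1232e-5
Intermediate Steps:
R = 10567/1474 (R = 57*(1/67) - 139*(-1/22) = 57/67 + 139/22 = 10567/1474 ≈ 7.1689)
1/(W(R) - 31990) = 1/(-204/10567/1474 - 31990) = 1/(-204*1474/10567 - 31990) = 1/(-300696/10567 - 31990) = 1/(-338339026/10567) = -10567/338339026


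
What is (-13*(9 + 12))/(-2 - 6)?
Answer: 273/8 ≈ 34.125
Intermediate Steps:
(-13*(9 + 12))/(-2 - 6) = -13*21/(-8) = -273*(-1/8) = 273/8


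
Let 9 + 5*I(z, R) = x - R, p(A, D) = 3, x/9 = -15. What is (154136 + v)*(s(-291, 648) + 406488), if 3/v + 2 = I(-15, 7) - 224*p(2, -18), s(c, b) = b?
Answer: 220957935233376/3521 ≈ 6.2754e+10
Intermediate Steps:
x = -135 (x = 9*(-15) = -135)
I(z, R) = -144/5 - R/5 (I(z, R) = -9/5 + (-135 - R)/5 = -9/5 + (-27 - R/5) = -144/5 - R/5)
v = -15/3521 (v = 3/(-2 + ((-144/5 - ⅕*7) - 224*3)) = 3/(-2 + ((-144/5 - 7/5) - 672)) = 3/(-2 + (-151/5 - 672)) = 3/(-2 - 3511/5) = 3/(-3521/5) = 3*(-5/3521) = -15/3521 ≈ -0.0042602)
(154136 + v)*(s(-291, 648) + 406488) = (154136 - 15/3521)*(648 + 406488) = (542712841/3521)*407136 = 220957935233376/3521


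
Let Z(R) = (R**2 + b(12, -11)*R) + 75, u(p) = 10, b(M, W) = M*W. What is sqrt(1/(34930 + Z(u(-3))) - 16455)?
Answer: I*sqrt(18782168498590)/33785 ≈ 128.28*I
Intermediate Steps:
Z(R) = 75 + R**2 - 132*R (Z(R) = (R**2 + (12*(-11))*R) + 75 = (R**2 - 132*R) + 75 = 75 + R**2 - 132*R)
sqrt(1/(34930 + Z(u(-3))) - 16455) = sqrt(1/(34930 + (75 + 10**2 - 132*10)) - 16455) = sqrt(1/(34930 + (75 + 100 - 1320)) - 16455) = sqrt(1/(34930 - 1145) - 16455) = sqrt(1/33785 - 16455) = sqrt(-555932174/33785) = I*sqrt(18782168498590)/33785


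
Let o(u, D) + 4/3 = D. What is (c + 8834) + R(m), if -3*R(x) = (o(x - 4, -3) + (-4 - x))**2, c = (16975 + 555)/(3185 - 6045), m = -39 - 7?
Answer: 64516883/7722 ≈ 8354.9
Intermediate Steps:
o(u, D) = -4/3 + D
m = -46
c = -1753/286 (c = 17530/(-2860) = 17530*(-1/2860) = -1753/286 ≈ -6.1294)
R(x) = -(-25/3 - x)**2/3 (R(x) = -((-4/3 - 3) + (-4 - x))**2/3 = -(-13/3 + (-4 - x))**2/3 = -(-25/3 - x)**2/3)
(c + 8834) + R(m) = (-1753/286 + 8834) - (25 + 3*(-46))**2/27 = 2524771/286 - (25 - 138)**2/27 = 2524771/286 - 1/27*(-113)**2 = 2524771/286 - 1/27*12769 = 2524771/286 - 12769/27 = 64516883/7722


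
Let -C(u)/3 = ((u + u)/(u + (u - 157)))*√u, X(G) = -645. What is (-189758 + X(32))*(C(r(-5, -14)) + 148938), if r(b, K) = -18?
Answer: -28358242014 + 61690572*I*√2/193 ≈ -2.8358e+10 + 4.5204e+5*I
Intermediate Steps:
C(u) = -6*u^(3/2)/(-157 + 2*u) (C(u) = -3*(u + u)/(u + (u - 157))*√u = -3*(2*u)/(u + (-157 + u))*√u = -3*(2*u)/(-157 + 2*u)*√u = -3*2*u/(-157 + 2*u)*√u = -6*u^(3/2)/(-157 + 2*u))
(-189758 + X(32))*(C(r(-5, -14)) + 148938) = (-189758 - 645)*(-6*(-18)^(3/2)/(-157 + 2*(-18)) + 148938) = -190403*(-6*(-54*I*√2)/(-157 - 36) + 148938) = -190403*(-6*(-54*I*√2)/(-193) + 148938) = -190403*(-6*(-54*I*√2)*(-1/193) + 148938) = -190403*(-324*I*√2/193 + 148938) = -190403*(148938 - 324*I*√2/193) = -28358242014 + 61690572*I*√2/193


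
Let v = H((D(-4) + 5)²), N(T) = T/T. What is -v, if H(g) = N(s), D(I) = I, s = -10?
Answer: -1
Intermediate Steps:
N(T) = 1
H(g) = 1
v = 1
-v = -1*1 = -1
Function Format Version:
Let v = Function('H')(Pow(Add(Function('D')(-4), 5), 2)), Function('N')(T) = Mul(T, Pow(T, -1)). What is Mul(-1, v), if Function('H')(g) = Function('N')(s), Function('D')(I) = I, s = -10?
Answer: -1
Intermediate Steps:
Function('N')(T) = 1
Function('H')(g) = 1
v = 1
Mul(-1, v) = Mul(-1, 1) = -1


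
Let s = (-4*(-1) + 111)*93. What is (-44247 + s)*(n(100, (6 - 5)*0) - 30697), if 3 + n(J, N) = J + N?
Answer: 1026691200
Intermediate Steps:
s = 10695 (s = (4 + 111)*93 = 115*93 = 10695)
n(J, N) = -3 + J + N (n(J, N) = -3 + (J + N) = -3 + J + N)
(-44247 + s)*(n(100, (6 - 5)*0) - 30697) = (-44247 + 10695)*((-3 + 100 + (6 - 5)*0) - 30697) = -33552*((-3 + 100 + 1*0) - 30697) = -33552*((-3 + 100 + 0) - 30697) = -33552*(97 - 30697) = -33552*(-30600) = 1026691200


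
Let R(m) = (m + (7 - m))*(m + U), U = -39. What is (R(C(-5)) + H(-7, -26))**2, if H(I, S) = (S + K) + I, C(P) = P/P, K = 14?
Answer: 81225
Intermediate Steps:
C(P) = 1
H(I, S) = 14 + I + S (H(I, S) = (S + 14) + I = (14 + S) + I = 14 + I + S)
R(m) = -273 + 7*m (R(m) = (m + (7 - m))*(m - 39) = 7*(-39 + m) = -273 + 7*m)
(R(C(-5)) + H(-7, -26))**2 = ((-273 + 7*1) + (14 - 7 - 26))**2 = ((-273 + 7) - 19)**2 = (-266 - 19)**2 = (-285)**2 = 81225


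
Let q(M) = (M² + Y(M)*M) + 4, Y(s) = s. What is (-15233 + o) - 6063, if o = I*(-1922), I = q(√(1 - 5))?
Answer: -13608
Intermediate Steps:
q(M) = 4 + 2*M² (q(M) = (M² + M*M) + 4 = (M² + M²) + 4 = 2*M² + 4 = 4 + 2*M²)
I = -4 (I = 4 + 2*(√(1 - 5))² = 4 + 2*(√(-4))² = 4 + 2*(2*I)² = 4 + 2*(-4) = 4 - 8 = -4)
o = 7688 (o = -4*(-1922) = 7688)
(-15233 + o) - 6063 = (-15233 + 7688) - 6063 = -7545 - 6063 = -13608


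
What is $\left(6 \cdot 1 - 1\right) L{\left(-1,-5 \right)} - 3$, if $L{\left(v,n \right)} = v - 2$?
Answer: $-18$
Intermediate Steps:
$L{\left(v,n \right)} = -2 + v$ ($L{\left(v,n \right)} = v - 2 = -2 + v$)
$\left(6 \cdot 1 - 1\right) L{\left(-1,-5 \right)} - 3 = \left(6 \cdot 1 - 1\right) \left(-2 - 1\right) - 3 = \left(6 - 1\right) \left(-3\right) - 3 = 5 \left(-3\right) - 3 = -15 - 3 = -18$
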